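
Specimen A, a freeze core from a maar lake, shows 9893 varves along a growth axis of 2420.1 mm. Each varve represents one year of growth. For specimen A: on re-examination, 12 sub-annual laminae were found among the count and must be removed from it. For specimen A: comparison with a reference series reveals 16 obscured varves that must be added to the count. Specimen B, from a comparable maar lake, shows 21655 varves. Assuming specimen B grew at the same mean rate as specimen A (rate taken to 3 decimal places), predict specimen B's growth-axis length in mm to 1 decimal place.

Specimen A: after corrections the count is 9893 − 12 + 16 = 9897 varves.
A: 2420.1 mm over 9897 years gives 2420.1 / 9897 ≈ 0.245 mm/year.
For B, 0.245 mm/year × 21655 years = 5305.5 mm.

5305.5 mm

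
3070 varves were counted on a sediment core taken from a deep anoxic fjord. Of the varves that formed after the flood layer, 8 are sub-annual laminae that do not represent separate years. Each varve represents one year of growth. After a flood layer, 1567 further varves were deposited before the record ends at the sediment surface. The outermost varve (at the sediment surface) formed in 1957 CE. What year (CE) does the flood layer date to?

398 CE

1567 varves post-date the flood layer.
Removing the 8 false varves leaves 1567 − 8 = 1559 true varves beyond the flood layer.
Counting back 1559 years from 1957 CE places the flood layer in 1957 − 1559 = 398 CE.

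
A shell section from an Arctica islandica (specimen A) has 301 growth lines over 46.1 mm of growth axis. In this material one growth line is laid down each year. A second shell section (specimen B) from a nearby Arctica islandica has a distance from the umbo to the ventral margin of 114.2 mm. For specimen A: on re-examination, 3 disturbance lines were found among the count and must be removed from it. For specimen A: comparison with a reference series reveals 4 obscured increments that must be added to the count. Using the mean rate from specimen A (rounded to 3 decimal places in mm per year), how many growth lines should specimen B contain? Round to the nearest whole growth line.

746 growth lines

Specimen A: adjusted count: 301 − 3 + 4 = 302 growth lines.
A: Extension rate ≈ 46.1 / 302 = 0.153 mm per year.
For B, 114.2 / 0.153 = 746.41 years ≈ 746 growth lines.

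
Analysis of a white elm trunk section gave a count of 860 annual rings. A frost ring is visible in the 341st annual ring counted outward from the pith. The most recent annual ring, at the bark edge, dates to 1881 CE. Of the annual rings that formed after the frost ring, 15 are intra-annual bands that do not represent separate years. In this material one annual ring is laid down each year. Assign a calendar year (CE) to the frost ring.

Between annual ring 341 and the bark edge there are 860 − 341 = 519 annual rings.
Removing the 15 false annual rings leaves 519 − 15 = 504 true annual rings beyond the frost ring.
The annual ring at the bark edge is 1881 CE, so the frost ring dates to 1881 − 504 = 1377 CE.

1377 CE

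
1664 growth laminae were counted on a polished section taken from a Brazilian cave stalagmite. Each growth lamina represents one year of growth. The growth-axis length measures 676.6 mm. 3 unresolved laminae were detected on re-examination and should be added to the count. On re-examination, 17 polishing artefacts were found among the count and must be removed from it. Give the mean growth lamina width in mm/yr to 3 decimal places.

Adjusted count: 1664 − 17 + 3 = 1650 growth laminae.
Mean rate = 676.6 mm / 1650 years ≈ 0.410 mm/yr.

0.410 mm/yr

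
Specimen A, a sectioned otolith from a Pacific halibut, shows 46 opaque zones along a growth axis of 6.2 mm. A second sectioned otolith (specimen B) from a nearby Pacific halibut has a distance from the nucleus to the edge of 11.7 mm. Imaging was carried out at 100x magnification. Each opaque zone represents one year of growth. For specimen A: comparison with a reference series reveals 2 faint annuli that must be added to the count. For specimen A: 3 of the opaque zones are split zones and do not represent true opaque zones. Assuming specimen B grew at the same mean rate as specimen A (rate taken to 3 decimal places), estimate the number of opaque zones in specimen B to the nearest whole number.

Specimen A: correcting the raw count gives 46 − 3 + 2 = 45 true opaque zones.
A: 6.2 mm over 45 years gives 6.2 / 45 ≈ 0.138 mm per year.
For B, 11.7 / 0.138 = 84.78 years ≈ 85 opaque zones.

85 opaque zones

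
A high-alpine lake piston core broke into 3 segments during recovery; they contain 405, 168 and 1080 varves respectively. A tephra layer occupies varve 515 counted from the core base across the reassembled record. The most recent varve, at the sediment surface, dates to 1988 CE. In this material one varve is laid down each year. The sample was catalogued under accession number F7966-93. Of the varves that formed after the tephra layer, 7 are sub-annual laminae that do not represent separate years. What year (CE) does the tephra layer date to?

Total varves = 405 + 168 + 1080 = 1653.
The tephra layer sits at varve 515 from the core base, so 1653 − 515 = 1138 varves formed after it.
Removing the 7 false varves leaves 1138 − 7 = 1131 true varves beyond the tephra layer.
The varve at the sediment surface is 1988 CE, so the tephra layer dates to 1988 − 1131 = 857 CE.

857 CE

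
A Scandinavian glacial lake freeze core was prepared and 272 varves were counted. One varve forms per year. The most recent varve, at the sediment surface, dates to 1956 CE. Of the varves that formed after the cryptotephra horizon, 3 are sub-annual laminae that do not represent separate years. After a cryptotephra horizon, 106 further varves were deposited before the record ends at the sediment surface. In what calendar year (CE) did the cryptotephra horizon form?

1853 CE

106 varves post-date the cryptotephra horizon.
Removing the 3 false varves leaves 106 − 3 = 103 true varves beyond the cryptotephra horizon.
The varve at the sediment surface is 1956 CE, so the cryptotephra horizon dates to 1956 − 103 = 1853 CE.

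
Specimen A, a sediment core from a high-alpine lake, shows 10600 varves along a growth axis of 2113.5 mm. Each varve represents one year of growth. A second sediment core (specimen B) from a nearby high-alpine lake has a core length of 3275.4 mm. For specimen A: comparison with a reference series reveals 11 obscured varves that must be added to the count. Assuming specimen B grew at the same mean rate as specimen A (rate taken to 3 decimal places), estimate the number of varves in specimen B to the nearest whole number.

Specimen A: true varve count = 10600 + 11 = 10611.
A: Extension rate ≈ 2113.5 / 10611 = 0.199 mm per year.
B spans 3275.4 / 0.199 = 16459.30 years ≈ 16459 varves.

16459 varves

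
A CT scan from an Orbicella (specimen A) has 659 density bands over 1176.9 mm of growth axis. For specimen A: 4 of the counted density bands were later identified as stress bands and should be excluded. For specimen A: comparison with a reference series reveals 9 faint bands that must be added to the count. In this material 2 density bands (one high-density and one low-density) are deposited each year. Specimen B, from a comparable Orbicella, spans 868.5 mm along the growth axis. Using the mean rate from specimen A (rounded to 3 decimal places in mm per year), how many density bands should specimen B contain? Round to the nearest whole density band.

Specimen A: true density band count = 659 − 4 + 9 = 664.
Specimen A: with 2 density bands per year, 664 / 2 = 332 years.
A: Extension rate ≈ 1176.9 / 332 = 3.545 mm/year.
B spans 868.5 / 3.545 = 244.99 years; at 2 density bands per year that is 244.99 × 2 ≈ 490 density bands.

490 density bands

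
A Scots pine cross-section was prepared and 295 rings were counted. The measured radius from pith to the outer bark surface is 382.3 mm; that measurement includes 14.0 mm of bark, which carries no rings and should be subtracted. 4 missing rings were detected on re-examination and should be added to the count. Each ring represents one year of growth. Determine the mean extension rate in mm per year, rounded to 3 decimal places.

After corrections the count is 295 + 4 = 299 rings.
Removing the 14.0 mm offcut leaves 382.3 − 14.0 = 368.3 mm.
Mean rate = 368.3 mm / 299 years ≈ 1.232 mm per year.

1.232 mm per year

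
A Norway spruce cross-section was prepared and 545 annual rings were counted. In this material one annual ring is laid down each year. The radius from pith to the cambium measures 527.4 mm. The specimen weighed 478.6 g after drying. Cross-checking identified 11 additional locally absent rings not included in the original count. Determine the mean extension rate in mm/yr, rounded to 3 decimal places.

True annual ring count = 545 + 11 = 556.
527.4 mm over 556 years gives 527.4 / 556 ≈ 0.949 mm/yr.

0.949 mm/yr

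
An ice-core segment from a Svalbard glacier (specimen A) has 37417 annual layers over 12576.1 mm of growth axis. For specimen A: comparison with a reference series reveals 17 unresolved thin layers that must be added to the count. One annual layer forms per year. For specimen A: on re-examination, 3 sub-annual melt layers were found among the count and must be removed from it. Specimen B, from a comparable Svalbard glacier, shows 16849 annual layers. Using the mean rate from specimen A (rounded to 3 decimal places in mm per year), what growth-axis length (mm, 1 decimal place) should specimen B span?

Specimen A: adjusted count: 37417 − 3 + 17 = 37431 annual layers.
A: Extension rate ≈ 12576.1 / 37431 = 0.336 mm/year.
Length of B = 0.336 × 16849 = 5661.3 mm.

5661.3 mm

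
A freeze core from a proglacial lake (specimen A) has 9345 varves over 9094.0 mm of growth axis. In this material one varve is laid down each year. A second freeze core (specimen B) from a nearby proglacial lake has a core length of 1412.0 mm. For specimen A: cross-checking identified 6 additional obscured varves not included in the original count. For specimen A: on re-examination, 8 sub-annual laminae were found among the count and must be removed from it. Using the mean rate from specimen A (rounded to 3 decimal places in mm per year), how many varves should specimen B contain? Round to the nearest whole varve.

1451 varves

Specimen A: after corrections the count is 9345 − 8 + 6 = 9343 varves.
A: Extension rate ≈ 9094.0 / 9343 = 0.973 mm per year.
Specimen B: 1412.0 mm / 0.973 mm per year = 1451.18 years ≈ 1451 varves.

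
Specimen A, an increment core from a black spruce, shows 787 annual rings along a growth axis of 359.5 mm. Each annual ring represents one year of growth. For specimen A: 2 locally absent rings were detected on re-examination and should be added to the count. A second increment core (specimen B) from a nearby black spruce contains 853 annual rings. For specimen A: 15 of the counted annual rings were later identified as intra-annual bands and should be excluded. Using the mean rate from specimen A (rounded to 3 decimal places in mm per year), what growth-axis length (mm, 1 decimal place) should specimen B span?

395.8 mm

Specimen A: true annual ring count = 787 − 15 + 2 = 774.
A: Extension rate ≈ 359.5 / 774 = 0.464 mm/yr.
For B, 0.464 mm/year × 853 years = 395.8 mm.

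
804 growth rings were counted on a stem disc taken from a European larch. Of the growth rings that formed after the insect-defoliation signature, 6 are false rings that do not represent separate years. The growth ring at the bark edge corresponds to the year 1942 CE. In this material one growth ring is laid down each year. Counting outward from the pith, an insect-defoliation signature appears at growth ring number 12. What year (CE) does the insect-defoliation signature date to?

1156 CE

Between growth ring 12 and the bark edge there are 804 − 12 = 792 growth rings.
Excluding 6 false growth rings: 792 − 6 = 786.
Counting back 786 years from 1942 CE places the insect-defoliation signature in 1942 − 786 = 1156 CE.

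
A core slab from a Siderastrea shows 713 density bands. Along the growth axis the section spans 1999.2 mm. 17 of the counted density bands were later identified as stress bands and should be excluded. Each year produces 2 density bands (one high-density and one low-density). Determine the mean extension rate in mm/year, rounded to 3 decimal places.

Correcting the raw count gives 713 − 17 = 696 true density bands.
696 density bands at 2 per year is 696 / 2 = 348 years.
1999.2 mm over 348 years gives 1999.2 / 348 ≈ 5.745 mm/year.

5.745 mm/year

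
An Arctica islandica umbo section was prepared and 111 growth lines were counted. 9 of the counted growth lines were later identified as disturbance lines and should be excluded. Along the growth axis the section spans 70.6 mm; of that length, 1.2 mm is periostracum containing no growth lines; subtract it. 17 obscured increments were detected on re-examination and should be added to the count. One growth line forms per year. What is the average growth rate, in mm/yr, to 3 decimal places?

0.583 mm/yr

True growth line count = 111 − 9 + 17 = 119.
Net length = 70.6 − 1.2 = 69.4 mm.
Mean rate = 69.4 mm / 119 years ≈ 0.583 mm/yr.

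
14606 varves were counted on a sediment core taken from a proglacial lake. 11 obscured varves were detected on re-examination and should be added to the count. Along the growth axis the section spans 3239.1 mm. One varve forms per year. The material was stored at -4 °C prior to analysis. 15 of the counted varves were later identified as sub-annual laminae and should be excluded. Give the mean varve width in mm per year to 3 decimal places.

0.222 mm per year

Adjusted count: 14606 − 15 + 11 = 14602 varves.
Extension rate ≈ 3239.1 / 14602 = 0.222 mm per year.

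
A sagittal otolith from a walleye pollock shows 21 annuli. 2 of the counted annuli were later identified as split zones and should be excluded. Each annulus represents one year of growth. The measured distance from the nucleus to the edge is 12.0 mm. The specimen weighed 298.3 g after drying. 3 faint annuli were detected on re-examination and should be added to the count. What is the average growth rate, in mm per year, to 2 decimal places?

True annulus count = 21 − 2 + 3 = 22.
12.0 mm over 22 years gives 12.0 / 22 ≈ 0.55 mm per year.

0.55 mm per year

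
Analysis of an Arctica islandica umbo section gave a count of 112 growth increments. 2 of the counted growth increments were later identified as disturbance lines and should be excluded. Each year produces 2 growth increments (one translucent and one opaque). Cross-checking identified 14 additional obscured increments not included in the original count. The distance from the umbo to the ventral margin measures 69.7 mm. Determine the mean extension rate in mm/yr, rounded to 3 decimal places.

1.124 mm/yr

Adjusted count: 112 − 2 + 14 = 124 growth increments.
124 growth increments at 2 per year is 124 / 2 = 62 years.
Extension rate ≈ 69.7 / 62 = 1.124 mm/yr.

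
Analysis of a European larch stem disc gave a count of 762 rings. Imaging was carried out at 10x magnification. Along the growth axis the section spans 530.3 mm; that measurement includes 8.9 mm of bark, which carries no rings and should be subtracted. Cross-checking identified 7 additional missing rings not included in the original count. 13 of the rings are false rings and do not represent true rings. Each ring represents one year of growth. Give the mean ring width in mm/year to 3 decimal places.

0.690 mm/year

True ring count = 762 − 13 + 7 = 756.
The growth record spans 530.3 − 8.9 = 521.4 mm.
Extension rate ≈ 521.4 / 756 = 0.690 mm/year.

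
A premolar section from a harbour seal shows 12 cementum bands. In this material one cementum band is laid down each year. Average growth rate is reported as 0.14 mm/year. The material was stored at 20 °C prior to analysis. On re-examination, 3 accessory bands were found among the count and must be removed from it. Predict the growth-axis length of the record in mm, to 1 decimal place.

1.3 mm

True cementum band count = 12 − 3 = 9.
Length ≈ 0.14 × 9 = 1.3 mm.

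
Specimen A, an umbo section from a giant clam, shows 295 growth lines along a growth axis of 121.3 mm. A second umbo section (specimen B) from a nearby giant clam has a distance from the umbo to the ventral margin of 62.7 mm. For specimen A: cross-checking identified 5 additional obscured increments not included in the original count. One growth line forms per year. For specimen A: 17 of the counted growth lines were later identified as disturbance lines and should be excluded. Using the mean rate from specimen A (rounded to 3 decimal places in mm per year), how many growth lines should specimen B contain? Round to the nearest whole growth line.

146 growth lines

Specimen A: after corrections the count is 295 − 17 + 5 = 283 growth lines.
A: 121.3 mm over 283 years gives 121.3 / 283 ≈ 0.429 mm/year.
For B, 62.7 / 0.429 = 146.15 years ≈ 146 growth lines.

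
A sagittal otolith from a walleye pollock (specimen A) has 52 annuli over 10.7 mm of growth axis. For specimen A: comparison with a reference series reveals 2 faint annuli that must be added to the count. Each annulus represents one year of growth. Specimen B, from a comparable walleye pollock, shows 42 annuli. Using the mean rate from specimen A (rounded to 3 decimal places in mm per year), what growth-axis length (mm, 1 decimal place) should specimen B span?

8.3 mm

Specimen A: correcting the raw count gives 52 + 2 = 54 true annuli.
A: Extension rate ≈ 10.7 / 54 = 0.198 mm/yr.
For B, 0.198 mm/year × 42 years = 8.3 mm.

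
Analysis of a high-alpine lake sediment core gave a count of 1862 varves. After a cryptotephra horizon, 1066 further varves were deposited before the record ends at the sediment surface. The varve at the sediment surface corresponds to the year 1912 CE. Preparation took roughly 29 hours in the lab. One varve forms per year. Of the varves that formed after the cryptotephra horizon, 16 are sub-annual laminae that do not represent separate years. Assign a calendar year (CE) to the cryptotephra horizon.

862 CE

There are 1066 varves younger than the cryptotephra horizon.
1066 − 16 false = 1050 true varves after the cryptotephra horizon.
Counting back 1050 years from 1912 CE places the cryptotephra horizon in 1912 − 1050 = 862 CE.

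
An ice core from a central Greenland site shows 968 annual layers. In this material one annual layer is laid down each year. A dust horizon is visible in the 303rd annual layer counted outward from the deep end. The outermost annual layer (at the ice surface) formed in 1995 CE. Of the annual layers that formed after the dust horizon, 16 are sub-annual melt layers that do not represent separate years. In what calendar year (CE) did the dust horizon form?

Between annual layer 303 and the ice surface there are 968 − 303 = 665 annual layers.
Removing the 16 false annual layers leaves 665 − 16 = 649 true annual layers beyond the dust horizon.
Counting back 649 years from 1995 CE places the dust horizon in 1995 − 649 = 1346 CE.

1346 CE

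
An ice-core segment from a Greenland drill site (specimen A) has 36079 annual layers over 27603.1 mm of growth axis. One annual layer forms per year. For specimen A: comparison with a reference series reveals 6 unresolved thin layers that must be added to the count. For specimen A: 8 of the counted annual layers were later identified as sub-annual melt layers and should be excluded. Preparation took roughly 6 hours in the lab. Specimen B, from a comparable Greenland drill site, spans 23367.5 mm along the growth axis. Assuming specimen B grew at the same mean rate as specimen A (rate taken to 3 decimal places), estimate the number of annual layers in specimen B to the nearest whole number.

Specimen A: after corrections the count is 36079 − 8 + 6 = 36077 annual layers.
A: Mean rate = 27603.1 mm / 36077 years ≈ 0.765 mm/year.
Specimen B: 23367.5 mm / 0.765 mm per year = 30545.75 years ≈ 30546 annual layers.

30546 annual layers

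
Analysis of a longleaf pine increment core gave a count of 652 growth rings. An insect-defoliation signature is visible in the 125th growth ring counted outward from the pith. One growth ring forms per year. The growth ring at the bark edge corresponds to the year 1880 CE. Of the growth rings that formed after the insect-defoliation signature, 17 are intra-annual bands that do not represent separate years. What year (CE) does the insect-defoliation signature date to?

1370 CE

The insect-defoliation signature sits at growth ring 125 from the pith, so 652 − 125 = 527 growth rings formed after it.
527 − 17 false = 510 true growth rings after the insect-defoliation signature.
The growth ring at the bark edge is 1880 CE, so the insect-defoliation signature dates to 1880 − 510 = 1370 CE.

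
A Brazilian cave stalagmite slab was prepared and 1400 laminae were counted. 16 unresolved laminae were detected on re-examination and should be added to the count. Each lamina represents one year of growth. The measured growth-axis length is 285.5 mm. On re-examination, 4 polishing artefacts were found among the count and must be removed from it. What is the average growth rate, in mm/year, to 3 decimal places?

0.202 mm/year

Correcting the raw count gives 1400 − 4 + 16 = 1412 true laminae.
Mean rate = 285.5 mm / 1412 years ≈ 0.202 mm/year.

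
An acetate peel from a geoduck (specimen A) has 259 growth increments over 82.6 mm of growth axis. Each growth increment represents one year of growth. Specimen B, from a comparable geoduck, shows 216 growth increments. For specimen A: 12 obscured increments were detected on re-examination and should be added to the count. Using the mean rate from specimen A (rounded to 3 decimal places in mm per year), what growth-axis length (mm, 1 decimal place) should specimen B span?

65.9 mm

Specimen A: correcting the raw count gives 259 + 12 = 271 true growth increments.
A: Extension rate ≈ 82.6 / 271 = 0.305 mm/year.
Length of B = 0.305 × 216 = 65.9 mm.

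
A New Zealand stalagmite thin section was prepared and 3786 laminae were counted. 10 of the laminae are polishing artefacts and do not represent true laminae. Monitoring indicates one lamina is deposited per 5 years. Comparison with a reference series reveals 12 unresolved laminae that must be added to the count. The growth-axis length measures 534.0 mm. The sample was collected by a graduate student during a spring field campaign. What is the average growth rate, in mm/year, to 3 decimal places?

True lamina count = 3786 − 10 + 12 = 3788.
At 5 years per lamina, 3788 × 5 = 18940 years.
Extension rate ≈ 534.0 / 18940 = 0.028 mm/year.

0.028 mm/year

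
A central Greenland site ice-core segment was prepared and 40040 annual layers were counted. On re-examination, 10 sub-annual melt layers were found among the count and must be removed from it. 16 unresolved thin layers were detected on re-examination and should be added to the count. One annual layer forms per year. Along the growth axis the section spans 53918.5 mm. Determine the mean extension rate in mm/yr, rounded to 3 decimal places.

1.346 mm/yr

Correcting the raw count gives 40040 − 10 + 16 = 40046 true annual layers.
53918.5 mm over 40046 years gives 53918.5 / 40046 ≈ 1.346 mm/yr.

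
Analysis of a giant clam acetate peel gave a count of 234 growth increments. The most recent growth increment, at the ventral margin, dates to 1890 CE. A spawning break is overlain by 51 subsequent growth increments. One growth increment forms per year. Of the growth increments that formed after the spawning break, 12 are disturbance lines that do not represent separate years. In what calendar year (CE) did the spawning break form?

1851 CE

51 growth increments formed after the spawning break.
51 − 12 false = 39 true growth increments after the spawning break.
Counting back 39 years from 1890 CE places the spawning break in 1890 − 39 = 1851 CE.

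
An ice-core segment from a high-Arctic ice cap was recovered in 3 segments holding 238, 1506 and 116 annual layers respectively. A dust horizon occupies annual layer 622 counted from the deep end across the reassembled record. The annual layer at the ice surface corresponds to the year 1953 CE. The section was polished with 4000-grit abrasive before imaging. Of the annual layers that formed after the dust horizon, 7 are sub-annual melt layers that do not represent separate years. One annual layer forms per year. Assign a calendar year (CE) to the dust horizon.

722 CE

Total annual layers = 238 + 1506 + 116 = 1860.
Between annual layer 622 and the ice surface there are 1860 − 622 = 1238 annual layers.
Removing the 7 false annual layers leaves 1238 − 7 = 1231 true annual layers beyond the dust horizon.
The annual layer at the ice surface is 1953 CE, so the dust horizon dates to 1953 − 1231 = 722 CE.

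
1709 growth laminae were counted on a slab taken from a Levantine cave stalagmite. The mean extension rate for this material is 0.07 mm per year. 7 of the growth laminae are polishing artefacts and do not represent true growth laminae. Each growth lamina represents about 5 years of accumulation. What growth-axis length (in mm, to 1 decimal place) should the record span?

595.7 mm

True growth lamina count = 1709 − 7 = 1702.
1702 growth laminae at 5 years each span 1702 × 5 = 8510 years.
8510 years at 0.07 mm/year gives 0.07 × 8510 = 595.7 mm.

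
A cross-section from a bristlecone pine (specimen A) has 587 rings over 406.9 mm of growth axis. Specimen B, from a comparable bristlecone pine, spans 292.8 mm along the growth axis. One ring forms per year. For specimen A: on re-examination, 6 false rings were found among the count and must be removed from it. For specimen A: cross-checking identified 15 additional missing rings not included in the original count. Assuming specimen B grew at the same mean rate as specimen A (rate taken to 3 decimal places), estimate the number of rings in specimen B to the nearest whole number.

429 rings

Specimen A: adjusted count: 587 − 6 + 15 = 596 rings.
A: 406.9 mm over 596 years gives 406.9 / 596 ≈ 0.683 mm per year.
For B, 292.8 / 0.683 = 428.70 years ≈ 429 rings.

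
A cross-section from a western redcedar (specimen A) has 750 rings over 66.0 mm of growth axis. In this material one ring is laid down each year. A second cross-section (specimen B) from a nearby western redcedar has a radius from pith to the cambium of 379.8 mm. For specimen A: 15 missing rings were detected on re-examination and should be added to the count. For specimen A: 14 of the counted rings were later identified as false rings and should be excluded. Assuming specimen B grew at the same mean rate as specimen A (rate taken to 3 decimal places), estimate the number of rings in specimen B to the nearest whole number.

4316 rings

Specimen A: after corrections the count is 750 − 14 + 15 = 751 rings.
A: Mean rate = 66.0 mm / 751 years ≈ 0.088 mm/yr.
For B, 379.8 / 0.088 = 4315.91 years ≈ 4316 rings.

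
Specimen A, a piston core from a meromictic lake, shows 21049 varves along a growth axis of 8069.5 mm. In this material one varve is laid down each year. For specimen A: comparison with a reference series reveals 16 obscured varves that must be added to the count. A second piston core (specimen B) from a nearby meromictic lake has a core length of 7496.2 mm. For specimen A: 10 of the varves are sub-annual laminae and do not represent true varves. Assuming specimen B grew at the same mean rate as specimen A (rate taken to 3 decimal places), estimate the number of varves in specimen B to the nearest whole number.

Specimen A: correcting the raw count gives 21049 − 10 + 16 = 21055 true varves.
A: Mean rate = 8069.5 mm / 21055 years ≈ 0.383 mm/year.
For B, 7496.2 / 0.383 = 19572.32 years ≈ 19572 varves.

19572 varves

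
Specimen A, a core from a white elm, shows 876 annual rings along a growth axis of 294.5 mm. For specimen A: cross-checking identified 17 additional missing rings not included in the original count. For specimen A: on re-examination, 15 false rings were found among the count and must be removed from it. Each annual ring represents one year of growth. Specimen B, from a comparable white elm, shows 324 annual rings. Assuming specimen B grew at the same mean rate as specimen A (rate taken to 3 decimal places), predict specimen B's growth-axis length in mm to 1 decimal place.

108.5 mm

Specimen A: correcting the raw count gives 876 − 15 + 17 = 878 true annual rings.
A: Extension rate ≈ 294.5 / 878 = 0.335 mm/year.
For B, 0.335 mm/year × 324 years = 108.5 mm.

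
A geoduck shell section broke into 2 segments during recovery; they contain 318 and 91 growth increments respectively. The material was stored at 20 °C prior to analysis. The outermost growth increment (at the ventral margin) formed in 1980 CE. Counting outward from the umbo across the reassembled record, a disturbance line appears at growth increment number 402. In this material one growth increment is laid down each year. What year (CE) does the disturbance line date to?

Total growth increments = 318 + 91 = 409.
Between growth increment 402 and the ventral margin there are 409 − 402 = 7 growth increments.
The growth increment at the ventral margin is 1980 CE, so the disturbance line dates to 1980 − 7 = 1973 CE.

1973 CE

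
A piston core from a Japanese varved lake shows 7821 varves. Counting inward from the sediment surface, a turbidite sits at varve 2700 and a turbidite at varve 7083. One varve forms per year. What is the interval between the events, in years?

4383 yr

7083 − 2700 = 4383 varves lie between the two events.
At one varve per year, 4383 years elapsed between them.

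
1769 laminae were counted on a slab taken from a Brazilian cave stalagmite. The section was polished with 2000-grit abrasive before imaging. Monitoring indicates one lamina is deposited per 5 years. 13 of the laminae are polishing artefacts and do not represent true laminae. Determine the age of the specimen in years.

8780 yr

Adjusted count: 1769 − 13 = 1756 laminae.
At 5 years per lamina, 1756 × 5 = 8780 years.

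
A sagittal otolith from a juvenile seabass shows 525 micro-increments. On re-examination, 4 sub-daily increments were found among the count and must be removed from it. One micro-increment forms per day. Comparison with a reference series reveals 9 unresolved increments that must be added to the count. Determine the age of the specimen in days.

Adjusted count: 525 − 4 + 9 = 530 micro-increments.
With a one-to-one micro-increment periodicity this is 530 days.

530 days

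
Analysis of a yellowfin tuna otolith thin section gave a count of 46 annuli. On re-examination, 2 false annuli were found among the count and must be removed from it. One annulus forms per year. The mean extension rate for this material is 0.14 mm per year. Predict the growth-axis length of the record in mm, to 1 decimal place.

True annulus count = 46 − 2 = 44.
Length ≈ 0.14 × 44 = 6.2 mm.

6.2 mm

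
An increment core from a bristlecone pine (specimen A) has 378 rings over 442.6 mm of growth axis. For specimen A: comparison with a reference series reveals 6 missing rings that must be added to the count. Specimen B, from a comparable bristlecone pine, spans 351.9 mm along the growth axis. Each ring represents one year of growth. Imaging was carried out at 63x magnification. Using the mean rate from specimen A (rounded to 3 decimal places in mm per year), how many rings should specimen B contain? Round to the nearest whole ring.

305 rings

Specimen A: after corrections the count is 378 + 6 = 384 rings.
A: 442.6 mm over 384 years gives 442.6 / 384 ≈ 1.153 mm per year.
Specimen B: 351.9 mm / 1.153 mm per year = 305.20 years ≈ 305 rings.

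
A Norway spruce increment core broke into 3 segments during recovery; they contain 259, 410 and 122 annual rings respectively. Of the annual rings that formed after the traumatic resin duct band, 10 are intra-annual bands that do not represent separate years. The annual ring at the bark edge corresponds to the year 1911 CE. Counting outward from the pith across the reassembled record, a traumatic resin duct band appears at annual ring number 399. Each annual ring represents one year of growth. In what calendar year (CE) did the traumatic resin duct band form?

Total annual rings = 259 + 410 + 122 = 791.
Between annual ring 399 and the bark edge there are 791 − 399 = 392 annual rings.
Removing the 10 false annual rings leaves 392 − 10 = 382 true annual rings beyond the traumatic resin duct band.
1911 − 382 = 1529 CE.

1529 CE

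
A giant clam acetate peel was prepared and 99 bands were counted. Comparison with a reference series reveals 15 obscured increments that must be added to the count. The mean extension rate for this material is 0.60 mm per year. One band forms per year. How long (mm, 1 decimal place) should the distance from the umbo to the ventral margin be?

Correcting the raw count gives 99 + 15 = 114 true bands.
Length ≈ 0.60 × 114 = 68.4 mm.

68.4 mm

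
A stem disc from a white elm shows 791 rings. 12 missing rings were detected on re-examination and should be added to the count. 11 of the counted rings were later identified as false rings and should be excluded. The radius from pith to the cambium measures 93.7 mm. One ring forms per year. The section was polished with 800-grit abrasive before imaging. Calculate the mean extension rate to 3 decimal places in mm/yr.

0.118 mm/yr

True ring count = 791 − 11 + 12 = 792.
Mean rate = 93.7 mm / 792 years ≈ 0.118 mm/yr.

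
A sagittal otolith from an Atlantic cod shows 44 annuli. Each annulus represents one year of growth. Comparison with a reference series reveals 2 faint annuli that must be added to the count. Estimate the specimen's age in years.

46 years

Correcting the raw count gives 44 + 2 = 46 true annuli.
With a one-to-one annulus periodicity this is 46 years.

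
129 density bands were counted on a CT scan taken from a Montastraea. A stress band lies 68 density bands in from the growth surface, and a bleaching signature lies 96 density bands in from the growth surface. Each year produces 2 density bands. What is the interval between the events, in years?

96 − 68 = 28 density bands lie between the two events.
28 density bands at 2 per year is 28 / 2 = 14 years.

14 years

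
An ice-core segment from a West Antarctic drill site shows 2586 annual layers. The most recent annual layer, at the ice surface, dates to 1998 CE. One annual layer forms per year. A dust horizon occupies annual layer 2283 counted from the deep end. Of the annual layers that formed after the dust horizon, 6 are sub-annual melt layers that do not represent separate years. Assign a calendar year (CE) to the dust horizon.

1701 CE

Between annual layer 2283 and the ice surface there are 2586 − 2283 = 303 annual layers.
Removing the 6 false annual layers leaves 303 − 6 = 297 true annual layers beyond the dust horizon.
1998 − 297 = 1701 CE.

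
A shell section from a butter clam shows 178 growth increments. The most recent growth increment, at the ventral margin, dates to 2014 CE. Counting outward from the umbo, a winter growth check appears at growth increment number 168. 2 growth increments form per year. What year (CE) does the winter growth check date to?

2009 CE

Between growth increment 168 and the ventral margin there are 178 − 168 = 10 growth increments.
10 growth increments at 2 per year is 10 / 2 = 5 years.
Counting back 5 years from 2014 CE places the winter growth check in 2014 − 5 = 2009 CE.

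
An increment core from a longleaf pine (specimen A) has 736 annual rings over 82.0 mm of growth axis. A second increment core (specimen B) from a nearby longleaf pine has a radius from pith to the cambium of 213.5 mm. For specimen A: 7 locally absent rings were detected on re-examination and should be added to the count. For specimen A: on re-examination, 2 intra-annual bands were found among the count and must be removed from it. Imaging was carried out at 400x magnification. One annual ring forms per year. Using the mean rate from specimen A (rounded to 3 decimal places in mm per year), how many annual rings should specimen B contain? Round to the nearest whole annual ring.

Specimen A: after corrections the count is 736 − 2 + 7 = 741 annual rings.
A: 82.0 mm over 741 years gives 82.0 / 741 ≈ 0.111 mm/yr.
Specimen B: 213.5 mm / 0.111 mm per year = 1923.42 years ≈ 1923 annual rings.

1923 annual rings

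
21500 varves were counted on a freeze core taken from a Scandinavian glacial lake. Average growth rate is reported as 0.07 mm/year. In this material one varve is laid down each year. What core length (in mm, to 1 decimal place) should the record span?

1505.0 mm

21500 years of growth are recorded.
Predicted length = 0.07 mm/year × 21500 years = 1505.0 mm.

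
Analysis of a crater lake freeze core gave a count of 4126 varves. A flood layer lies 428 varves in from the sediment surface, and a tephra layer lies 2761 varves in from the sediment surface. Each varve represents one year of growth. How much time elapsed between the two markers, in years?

Separation: 2761 − 428 = 2333 varves.
One varve per year makes the interval 2333 years.

2333 years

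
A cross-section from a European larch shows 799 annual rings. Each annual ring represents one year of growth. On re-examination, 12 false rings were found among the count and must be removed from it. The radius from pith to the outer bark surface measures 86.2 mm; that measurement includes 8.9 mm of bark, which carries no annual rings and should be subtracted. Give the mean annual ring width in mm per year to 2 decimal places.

True annual ring count = 799 − 12 = 787.
The growth record spans 86.2 − 8.9 = 77.3 mm.
Extension rate ≈ 77.3 / 787 = 0.10 mm per year.

0.10 mm per year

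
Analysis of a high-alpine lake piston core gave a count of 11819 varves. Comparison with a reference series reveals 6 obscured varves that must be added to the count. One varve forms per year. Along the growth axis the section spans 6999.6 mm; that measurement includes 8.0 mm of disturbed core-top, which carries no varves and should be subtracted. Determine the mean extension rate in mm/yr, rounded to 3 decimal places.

0.591 mm/yr

Correcting the raw count gives 11819 + 6 = 11825 true varves.
The growth record spans 6999.6 − 8.0 = 6991.6 mm.
6991.6 mm over 11825 years gives 6991.6 / 11825 ≈ 0.591 mm/yr.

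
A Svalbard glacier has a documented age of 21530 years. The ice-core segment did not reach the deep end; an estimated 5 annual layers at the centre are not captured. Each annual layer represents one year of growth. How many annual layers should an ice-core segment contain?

21525 annual layers

One annual layer per year gives 21530 annual layers over 21530 years.
Less the 5 uncaptured annual layers: 21530 − 5 = 21525.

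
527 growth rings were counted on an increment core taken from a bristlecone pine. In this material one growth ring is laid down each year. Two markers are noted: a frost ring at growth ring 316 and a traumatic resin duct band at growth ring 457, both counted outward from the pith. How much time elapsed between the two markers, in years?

141 years

457 − 316 = 141 growth rings lie between the two events.
One growth ring per year makes the interval 141 years.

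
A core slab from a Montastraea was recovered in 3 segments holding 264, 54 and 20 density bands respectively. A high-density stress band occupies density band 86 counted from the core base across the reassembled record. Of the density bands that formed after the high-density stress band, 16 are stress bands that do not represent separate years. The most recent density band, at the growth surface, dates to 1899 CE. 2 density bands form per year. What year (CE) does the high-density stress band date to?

Total density bands = 264 + 54 + 20 = 338.
The high-density stress band sits at density band 86 from the core base, so 338 − 86 = 252 density bands formed after it.
Excluding 16 false density bands: 252 − 16 = 236.
236 density bands at 2 per year is 236 / 2 = 118 years.
Counting back 118 years from 1899 CE places the high-density stress band in 1899 − 118 = 1781 CE.

1781 CE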